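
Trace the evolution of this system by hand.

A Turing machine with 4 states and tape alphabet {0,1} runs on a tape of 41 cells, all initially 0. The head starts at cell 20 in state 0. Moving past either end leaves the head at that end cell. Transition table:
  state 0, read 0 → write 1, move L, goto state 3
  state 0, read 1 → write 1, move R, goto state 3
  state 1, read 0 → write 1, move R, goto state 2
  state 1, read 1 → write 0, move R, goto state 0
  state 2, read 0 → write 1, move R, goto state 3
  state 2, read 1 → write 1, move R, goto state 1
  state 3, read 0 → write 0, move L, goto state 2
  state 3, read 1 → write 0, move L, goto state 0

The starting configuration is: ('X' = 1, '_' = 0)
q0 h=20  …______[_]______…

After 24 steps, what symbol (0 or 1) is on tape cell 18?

[0] q0 h=20  …______[_]______…
[1] q3 h=19  …______[_]X_____…
[2] q2 h=18  …______[_]_X____…
[3] q3 h=19  …_____X[_]X_____…
[4] q2 h=18  …______[X]_X____…
[5] q1 h=19  …_____X[_]X_____…
[6] q2 h=20  …____XX[X]______…
[7] q1 h=21  …___XXX[_]______…
[8] q2 h=22  …__XXXX[_]______…
[9] q3 h=23  …_XXXXX[_]______…
[10] q2 h=22  …__XXXX[X]______…
[11] q1 h=23  …_XXXXX[_]______…
[12] q2 h=24  …XXXXXX[_]______…
[13] q3 h=25  …XXXXXX[_]______…
[14] q2 h=24  …XXXXXX[X]______…
[15] q1 h=25  …XXXXXX[_]______…
[16] q2 h=26  …XXXXXX[_]______…
[17] q3 h=27  …XXXXXX[_]______…
[18] q2 h=26  …XXXXXX[X]______…
[19] q1 h=27  …XXXXXX[_]______…
[20] q2 h=28  …XXXXXX[_]______…
[21] q3 h=29  …XXXXXX[_]______…
[22] q2 h=28  …XXXXXX[X]______…
[23] q1 h=29  …XXXXXX[_]______…
[24] q2 h=30  …XXXXXX[_]______…

1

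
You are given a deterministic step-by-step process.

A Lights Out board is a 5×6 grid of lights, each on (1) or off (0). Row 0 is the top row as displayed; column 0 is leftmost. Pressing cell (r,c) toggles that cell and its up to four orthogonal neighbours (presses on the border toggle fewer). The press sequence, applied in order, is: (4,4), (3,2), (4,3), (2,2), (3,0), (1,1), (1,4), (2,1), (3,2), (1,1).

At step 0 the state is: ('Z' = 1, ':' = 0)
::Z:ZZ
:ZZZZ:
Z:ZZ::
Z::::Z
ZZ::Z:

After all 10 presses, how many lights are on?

14

k=0  ::Z:ZZ
:ZZZZ:
Z:ZZ::
Z::::Z
ZZ::Z:
k=1  ::Z:ZZ
:ZZZZ:
Z:ZZ::
Z:::ZZ
ZZ:Z:Z
k=2  ::Z:ZZ
:ZZZZ:
Z::Z::
ZZZZZZ
ZZZZ:Z
k=3  ::Z:ZZ
:ZZZZ:
Z::Z::
ZZZ:ZZ
ZZ::ZZ
k=4  ::Z:ZZ
:Z:ZZ:
ZZZ:::
ZZ::ZZ
ZZ::ZZ
k=5  ::Z:ZZ
:Z:ZZ:
:ZZ:::
::::ZZ
:Z::ZZ
k=6  :ZZ:ZZ
Z:ZZZ:
::Z:::
::::ZZ
:Z::ZZ
k=7  :ZZ::Z
Z:Z::Z
::Z:Z:
::::ZZ
:Z::ZZ
k=8  :ZZ::Z
ZZZ::Z
ZZ::Z:
:Z::ZZ
:Z::ZZ
k=9  :ZZ::Z
ZZZ::Z
ZZZ:Z:
::ZZZZ
:ZZ:ZZ
k=10  ::Z::Z
:::::Z
Z:Z:Z:
::ZZZZ
:ZZ:ZZ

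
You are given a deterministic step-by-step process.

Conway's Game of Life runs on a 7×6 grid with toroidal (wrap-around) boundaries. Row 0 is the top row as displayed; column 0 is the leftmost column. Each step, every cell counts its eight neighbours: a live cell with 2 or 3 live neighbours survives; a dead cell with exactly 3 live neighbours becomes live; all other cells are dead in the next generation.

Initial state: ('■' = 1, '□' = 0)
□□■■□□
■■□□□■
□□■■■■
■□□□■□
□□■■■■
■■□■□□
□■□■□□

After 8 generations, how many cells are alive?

5

t=0: □□■■□□
■■□□□■
□□■■■■
■□□□■□
□□■■■■
■■□■□□
□■□■□□
t=1: □□□■■□
■■□□□■
□□■■□□
■■□□□□
□□■□□□
■■□□□■
■■□■■□
t=2: □□□■□□
■■□□□■
□□■□□■
□■□■□□
□□■□□■
□□□■■■
□■□■□□
t=3: □■□□■□
■■■□■■
□□■□■■
■■□■■□
■□■□□■
■□□■□■
□□□■□□
t=4: □■□□■□
□□■□□□
□□□□□□
□□□□□□
□□■□□□
■■■■□■
■□■■□■
t=5: ■■□□■■
□□□□□□
□□□□□□
□□□□□□
■□■■□□
□□□□□■
□□□□□□
t=6: ■□□□□■
■□□□□■
□□□□□□
□□□□□□
□□□□□□
□□□□□□
□□□□■□
t=7: ■□□□■□
■□□□□■
□□□□□□
□□□□□□
□□□□□□
□□□□□□
□□□□□■
t=8: ■□□□■□
■□□□□■
□□□□□□
□□□□□□
□□□□□□
□□□□□□
□□□□□■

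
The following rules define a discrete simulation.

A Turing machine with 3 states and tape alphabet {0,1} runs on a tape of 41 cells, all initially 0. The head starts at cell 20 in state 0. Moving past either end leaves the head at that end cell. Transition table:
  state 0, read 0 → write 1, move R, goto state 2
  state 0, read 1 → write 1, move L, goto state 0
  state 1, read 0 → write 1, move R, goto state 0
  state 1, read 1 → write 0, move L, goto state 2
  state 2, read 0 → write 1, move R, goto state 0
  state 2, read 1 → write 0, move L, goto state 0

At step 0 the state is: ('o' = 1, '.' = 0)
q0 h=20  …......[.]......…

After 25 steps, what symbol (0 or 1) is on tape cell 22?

1

0) q0 h=20  …......[.]......…
1) q2 h=21  ….....o[.]......…
2) q0 h=22  …....oo[.]......…
3) q2 h=23  …...ooo[.]......…
4) q0 h=24  …..oooo[.]......…
5) q2 h=25  ….ooooo[.]......…
6) q0 h=26  …oooooo[.]......…
7) q2 h=27  …oooooo[.]......…
8) q0 h=28  …oooooo[.]......…
9) q2 h=29  …oooooo[.]......…
10) q0 h=30  …oooooo[.]......…
11) q2 h=31  …oooooo[.]......…
12) q0 h=32  …oooooo[.]......…
13) q2 h=33  …oooooo[.]......…
14) q0 h=34  …oooooo[.]......|
15) q2 h=35  …oooooo[.].....|
16) q0 h=36  …oooooo[.]....|
17) q2 h=37  …oooooo[.]...|
18) q0 h=38  …oooooo[.]..|
19) q2 h=39  …oooooo[.].|
20) q0 h=40  …oooooo[.]|
21) q2 h=40  …oooooo[o]|
22) q0 h=39  …oooooo[o].|
23) q0 h=38  …oooooo[o]o.|
24) q0 h=37  …oooooo[o]oo.|
25) q0 h=36  …oooooo[o]ooo.|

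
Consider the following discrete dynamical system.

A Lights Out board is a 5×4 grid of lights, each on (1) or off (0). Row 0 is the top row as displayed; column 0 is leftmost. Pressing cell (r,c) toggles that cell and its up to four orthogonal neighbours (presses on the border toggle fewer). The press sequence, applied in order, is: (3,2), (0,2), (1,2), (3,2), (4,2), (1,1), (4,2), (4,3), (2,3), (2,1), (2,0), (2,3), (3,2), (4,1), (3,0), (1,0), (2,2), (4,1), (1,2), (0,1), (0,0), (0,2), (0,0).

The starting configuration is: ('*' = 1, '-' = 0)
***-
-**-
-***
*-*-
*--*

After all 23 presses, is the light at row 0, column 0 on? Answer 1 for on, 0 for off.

gen 0: ***-
-**-
-***
*-*-
*--*
gen 1: ***-
-**-
-*-*
**-*
*-**
gen 2: *--*
-*--
-*-*
**-*
*-**
gen 3: *-**
--**
-***
**-*
*-**
gen 4: *-**
--**
-*-*
*-*-
*--*
gen 5: *-**
--**
-*-*
*---
***-
gen 6: ****
**-*
---*
*---
***-
gen 7: ****
**-*
---*
*-*-
*--*
gen 8: ****
**-*
---*
*-**
*-*-
gen 9: ****
**--
--*-
*-*-
*-*-
gen 10: ****
*---
**--
***-
*-*-
gen 11: ****
----
----
-**-
*-*-
gen 12: ****
---*
--**
-***
*-*-
gen 13: ****
---*
---*
----
*---
gen 14: ****
---*
---*
-*--
-**-
gen 15: ****
---*
*--*
*---
***-
gen 16: -***
**-*
---*
*---
***-
gen 17: -***
****
-**-
*-*-
***-
gen 18: -***
****
-**-
***-
----
gen 19: -*-*
*---
-*--
***-
----
gen 20: *-**
**--
-*--
***-
----
gen 21: -***
-*--
-*--
***-
----
gen 22: ----
-**-
-*--
***-
----
gen 23: **--
***-
-*--
***-
----

1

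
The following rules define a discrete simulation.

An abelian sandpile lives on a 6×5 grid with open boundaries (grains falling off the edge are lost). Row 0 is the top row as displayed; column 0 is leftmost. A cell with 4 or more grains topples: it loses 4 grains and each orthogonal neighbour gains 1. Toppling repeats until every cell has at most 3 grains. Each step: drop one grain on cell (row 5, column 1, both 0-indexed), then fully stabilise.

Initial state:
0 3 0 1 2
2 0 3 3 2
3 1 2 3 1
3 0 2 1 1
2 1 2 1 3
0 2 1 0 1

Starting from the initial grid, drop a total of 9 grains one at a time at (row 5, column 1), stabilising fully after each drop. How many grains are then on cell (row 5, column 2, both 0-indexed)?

3

[0] 0 3 0 1 2
2 0 3 3 2
3 1 2 3 1
3 0 2 1 1
2 1 2 1 3
0 2 1 0 1
[1] 0 3 0 1 2
2 0 3 3 2
3 1 2 3 1
3 0 2 1 1
2 1 2 1 3
0 3 1 0 1
[2] 0 3 0 1 2
2 0 3 3 2
3 1 2 3 1
3 0 2 1 1
2 2 2 1 3
1 0 2 0 1
[3] 0 3 0 1 2
2 0 3 3 2
3 1 2 3 1
3 0 2 1 1
2 2 2 1 3
1 1 2 0 1
[4] 0 3 0 1 2
2 0 3 3 2
3 1 2 3 1
3 0 2 1 1
2 2 2 1 3
1 2 2 0 1
[5] 0 3 0 1 2
2 0 3 3 2
3 1 2 3 1
3 0 2 1 1
2 2 2 1 3
1 3 2 0 1
[6] 0 3 0 1 2
2 0 3 3 2
3 1 2 3 1
3 0 2 1 1
2 3 2 1 3
2 0 3 0 1
[7] 0 3 0 1 2
2 0 3 3 2
3 1 2 3 1
3 0 2 1 1
2 3 2 1 3
2 1 3 0 1
[8] 0 3 0 1 2
2 0 3 3 2
3 1 2 3 1
3 0 2 1 1
2 3 2 1 3
2 2 3 0 1
[9] 0 3 0 1 2
2 0 3 3 2
3 1 2 3 1
3 0 2 1 1
2 3 2 1 3
2 3 3 0 1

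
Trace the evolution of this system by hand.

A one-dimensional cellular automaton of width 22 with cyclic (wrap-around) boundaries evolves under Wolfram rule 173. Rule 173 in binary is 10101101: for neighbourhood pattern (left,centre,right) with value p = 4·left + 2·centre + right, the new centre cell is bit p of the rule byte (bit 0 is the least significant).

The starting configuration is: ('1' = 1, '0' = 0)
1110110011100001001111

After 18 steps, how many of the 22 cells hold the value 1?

t=0: 1110110011100001001111
t=1: 1101100011001101001111
t=2: 1011001010001011001111
t=3: 0110001110101110001111
t=4: 1100101101111100101110
t=5: 1000111011111000111101
t=6: 0010110111110010111011
t=7: 0011101111100011110110
t=8: 1011011111001011101100
t=9: 1110111110001111011000
t=10: 1101111100101110110010
t=11: 1011111000111101100011
t=12: 0111110010111011001011
t=13: 1111100011110110001110
t=14: 1111001011101100101101
t=15: 1110001111011000111011
t=16: 1100101110110010110111
t=17: 1000111101100011101111
t=18: 0010111011001011011111

14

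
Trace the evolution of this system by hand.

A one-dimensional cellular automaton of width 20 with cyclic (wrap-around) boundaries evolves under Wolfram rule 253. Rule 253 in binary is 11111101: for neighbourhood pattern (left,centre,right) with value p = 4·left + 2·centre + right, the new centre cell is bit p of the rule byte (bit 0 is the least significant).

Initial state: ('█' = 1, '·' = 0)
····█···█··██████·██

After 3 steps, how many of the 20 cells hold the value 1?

20

[0] ····█···█··██████·██
[1] ███·███·██·█████████
[2] ████████████████████
[3] ████████████████████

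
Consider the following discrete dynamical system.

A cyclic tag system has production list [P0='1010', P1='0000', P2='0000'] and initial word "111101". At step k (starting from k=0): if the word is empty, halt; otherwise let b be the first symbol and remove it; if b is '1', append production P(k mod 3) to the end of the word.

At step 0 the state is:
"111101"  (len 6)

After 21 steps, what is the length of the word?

[0] "111101"  (len 6)
[1] "111011010"  (len 9)
[2] "110110100000"  (len 12)
[3] "101101000000000"  (len 15)
[4] "011010000000001010"  (len 18)
[5] "11010000000001010"  (len 17)
[6] "10100000000010100000"  (len 20)
[7] "01000000000101000001010"  (len 23)
[8] "1000000000101000001010"  (len 22)
[9] "0000000001010000010100000"  (len 25)
[10] "000000001010000010100000"  (len 24)
[11] "00000001010000010100000"  (len 23)
[12] "0000001010000010100000"  (len 22)
[13] "000001010000010100000"  (len 21)
[14] "00001010000010100000"  (len 20)
[15] "0001010000010100000"  (len 19)
[16] "001010000010100000"  (len 18)
[17] "01010000010100000"  (len 17)
[18] "1010000010100000"  (len 16)
[19] "0100000101000001010"  (len 19)
[20] "100000101000001010"  (len 18)
[21] "000001010000010100000"  (len 21)

21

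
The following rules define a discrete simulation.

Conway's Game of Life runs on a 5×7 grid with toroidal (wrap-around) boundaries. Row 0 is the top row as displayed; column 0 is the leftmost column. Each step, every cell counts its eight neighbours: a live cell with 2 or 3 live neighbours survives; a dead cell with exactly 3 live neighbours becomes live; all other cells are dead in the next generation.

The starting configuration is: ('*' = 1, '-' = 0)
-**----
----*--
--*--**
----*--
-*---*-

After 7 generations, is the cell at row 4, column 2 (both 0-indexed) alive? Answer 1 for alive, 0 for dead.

1

k=0  -**----
----*--
--*--**
----*--
-*---*-
k=1  -**----
-***-*-
---***-
----*-*
-**----
k=2  *------
-*---*-
------*
--*-*--
****---
k=3  *-----*
*-----*
-----*-
*-*----
*-**---
k=4  -------
*----*-
**-----
--**--*
*-**---
k=5  -*----*
**----*
***----
---*--*
-***---
k=6  ------*
------*
--*----
---*---
-*-*---
k=7  *------
-------
-------
---*---
--*----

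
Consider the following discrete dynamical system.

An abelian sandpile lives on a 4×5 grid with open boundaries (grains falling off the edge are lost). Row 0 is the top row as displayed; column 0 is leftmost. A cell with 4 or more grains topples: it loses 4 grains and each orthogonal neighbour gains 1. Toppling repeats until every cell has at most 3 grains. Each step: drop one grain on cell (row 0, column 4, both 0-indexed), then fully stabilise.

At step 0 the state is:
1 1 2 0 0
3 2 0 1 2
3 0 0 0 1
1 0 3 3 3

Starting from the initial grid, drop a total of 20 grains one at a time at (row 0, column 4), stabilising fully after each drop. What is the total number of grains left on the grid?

34

[0] 1 1 2 0 0
3 2 0 1 2
3 0 0 0 1
1 0 3 3 3
[1] 1 1 2 0 1
3 2 0 1 2
3 0 0 0 1
1 0 3 3 3
[2] 1 1 2 0 2
3 2 0 1 2
3 0 0 0 1
1 0 3 3 3
[3] 1 1 2 0 3
3 2 0 1 2
3 0 0 0 1
1 0 3 3 3
[4] 1 1 2 1 0
3 2 0 1 3
3 0 0 0 1
1 0 3 3 3
[5] 1 1 2 1 1
3 2 0 1 3
3 0 0 0 1
1 0 3 3 3
[6] 1 1 2 1 2
3 2 0 1 3
3 0 0 0 1
1 0 3 3 3
[7] 1 1 2 1 3
3 2 0 1 3
3 0 0 0 1
1 0 3 3 3
[8] 1 1 2 2 1
3 2 0 2 0
3 0 0 0 2
1 0 3 3 3
[9] 1 1 2 2 2
3 2 0 2 0
3 0 0 0 2
1 0 3 3 3
[10] 1 1 2 2 3
3 2 0 2 0
3 0 0 0 2
1 0 3 3 3
[11] 1 1 2 3 0
3 2 0 2 1
3 0 0 0 2
1 0 3 3 3
[12] 1 1 2 3 1
3 2 0 2 1
3 0 0 0 2
1 0 3 3 3
[13] 1 1 2 3 2
3 2 0 2 1
3 0 0 0 2
1 0 3 3 3
[14] 1 1 2 3 3
3 2 0 2 1
3 0 0 0 2
1 0 3 3 3
[15] 1 1 3 0 1
3 2 0 3 2
3 0 0 0 2
1 0 3 3 3
[16] 1 1 3 0 2
3 2 0 3 2
3 0 0 0 2
1 0 3 3 3
[17] 1 1 3 0 3
3 2 0 3 2
3 0 0 0 2
1 0 3 3 3
[18] 1 1 3 1 0
3 2 0 3 3
3 0 0 0 2
1 0 3 3 3
[19] 1 1 3 1 1
3 2 0 3 3
3 0 0 0 2
1 0 3 3 3
[20] 1 1 3 1 2
3 2 0 3 3
3 0 0 0 2
1 0 3 3 3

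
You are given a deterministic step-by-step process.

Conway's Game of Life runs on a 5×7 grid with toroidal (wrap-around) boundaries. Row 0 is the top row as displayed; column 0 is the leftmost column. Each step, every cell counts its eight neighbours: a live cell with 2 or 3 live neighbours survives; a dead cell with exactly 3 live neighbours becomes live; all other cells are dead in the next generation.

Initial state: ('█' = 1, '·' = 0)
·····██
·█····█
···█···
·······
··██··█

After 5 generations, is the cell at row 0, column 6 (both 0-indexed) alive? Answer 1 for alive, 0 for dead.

1

k=0  ·····██
·█····█
···█···
·······
··██··█
k=1  ··█··██
█····██
·······
··██···
·····██
k=2  ····█··
█····█·
······█
·······
··█████
k=3  ·······
·····██
······█
···██·█
···███·
k=4  ······█
·····██
█···█·█
···█··█
···█·█·
k=5  ····█·█
·······
█···█··
█··█··█
····███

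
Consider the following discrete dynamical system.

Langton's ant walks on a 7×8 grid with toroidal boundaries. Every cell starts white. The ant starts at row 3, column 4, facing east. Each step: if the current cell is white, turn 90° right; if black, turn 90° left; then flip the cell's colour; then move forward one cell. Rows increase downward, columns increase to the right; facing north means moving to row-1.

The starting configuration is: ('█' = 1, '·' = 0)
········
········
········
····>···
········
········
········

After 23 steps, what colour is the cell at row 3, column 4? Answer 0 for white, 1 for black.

0

k=0  ········
········
········
····>···
········
········
········
k=1  ········
········
········
····█···
····v···
········
········
k=2  ········
········
········
····█···
···<█···
········
········
k=3  ········
········
········
···^█···
···██···
········
········
k=4  ········
········
········
···█>···
···██···
········
········
k=5  ········
········
····^···
···█····
···██···
········
········
k=6  ········
········
····█>··
···█····
···██···
········
········
k=7  ········
········
····██··
···█·v··
···██···
········
········
k=8  ········
········
····██··
···█<█··
···██···
········
········
k=9  ········
········
····^█··
···███··
···██···
········
········
k=10  ········
········
···<·█··
···███··
···██···
········
········
k=11  ········
···^····
···█·█··
···███··
···██···
········
········
k=12  ········
···█>···
···█·█··
···███··
···██···
········
········
k=13  ········
···██···
···█v█··
···███··
···██···
········
········
k=14  ········
···██···
···<██··
···███··
···██···
········
········
k=15  ········
···██···
····██··
···v██··
···██···
········
········
k=16  ········
···██···
····██··
····>█··
···██···
········
········
k=17  ········
···██···
····^█··
·····█··
···██···
········
········
k=18  ········
···██···
···<·█··
·····█··
···██···
········
········
k=19  ········
···^█···
···█·█··
·····█··
···██···
········
········
k=20  ········
··<·█···
···█·█··
·····█··
···██···
········
········
k=21  ··^·····
··█·█···
···█·█··
·····█··
···██···
········
········
k=22  ··█>····
··█·█···
···█·█··
·····█··
···██···
········
········
k=23  ··██····
··█v█···
···█·█··
·····█··
···██···
········
········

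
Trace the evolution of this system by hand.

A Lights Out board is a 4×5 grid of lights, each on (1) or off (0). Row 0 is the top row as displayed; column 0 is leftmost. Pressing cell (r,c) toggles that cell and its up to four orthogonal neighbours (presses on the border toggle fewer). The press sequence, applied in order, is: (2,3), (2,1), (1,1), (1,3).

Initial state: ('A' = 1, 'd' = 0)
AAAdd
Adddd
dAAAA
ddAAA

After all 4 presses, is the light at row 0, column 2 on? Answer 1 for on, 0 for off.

1

t=0: AAAdd
Adddd
dAAAA
ddAAA
t=1: AAAdd
AddAd
dAddd
ddAdA
t=2: AAAdd
AAdAd
AdAdd
dAAdA
t=3: AdAdd
ddAAd
AAAdd
dAAdA
t=4: AdAAd
ddddA
AAAAd
dAAdA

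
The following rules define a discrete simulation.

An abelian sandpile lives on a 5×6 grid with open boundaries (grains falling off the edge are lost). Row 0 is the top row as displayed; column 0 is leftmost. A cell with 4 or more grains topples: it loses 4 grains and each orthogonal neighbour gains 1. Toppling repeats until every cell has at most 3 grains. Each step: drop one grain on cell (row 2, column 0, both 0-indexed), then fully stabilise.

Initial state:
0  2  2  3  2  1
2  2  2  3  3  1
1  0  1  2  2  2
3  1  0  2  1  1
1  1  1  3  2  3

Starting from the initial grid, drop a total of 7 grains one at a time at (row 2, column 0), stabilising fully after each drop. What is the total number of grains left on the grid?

53

k=0  0  2  2  3  2  1
2  2  2  3  3  1
1  0  1  2  2  2
3  1  0  2  1  1
1  1  1  3  2  3
k=1  0  2  2  3  2  1
2  2  2  3  3  1
2  0  1  2  2  2
3  1  0  2  1  1
1  1  1  3  2  3
k=2  0  2  2  3  2  1
2  2  2  3  3  1
3  0  1  2  2  2
3  1  0  2  1  1
1  1  1  3  2  3
k=3  0  2  2  3  2  1
3  2  2  3  3  1
1  1  1  2  2  2
0  2  0  2  1  1
2  1  1  3  2  3
k=4  0  2  2  3  2  1
3  2  2  3  3  1
2  1  1  2  2  2
0  2  0  2  1  1
2  1  1  3  2  3
k=5  0  2  2  3  2  1
3  2  2  3  3  1
3  1  1  2  2  2
0  2  0  2  1  1
2  1  1  3  2  3
k=6  1  2  2  3  2  1
0  3  2  3  3  1
1  2  1  2  2  2
1  2  0  2  1  1
2  1  1  3  2  3
k=7  1  2  2  3  2  1
0  3  2  3  3  1
2  2  1  2  2  2
1  2  0  2  1  1
2  1  1  3  2  3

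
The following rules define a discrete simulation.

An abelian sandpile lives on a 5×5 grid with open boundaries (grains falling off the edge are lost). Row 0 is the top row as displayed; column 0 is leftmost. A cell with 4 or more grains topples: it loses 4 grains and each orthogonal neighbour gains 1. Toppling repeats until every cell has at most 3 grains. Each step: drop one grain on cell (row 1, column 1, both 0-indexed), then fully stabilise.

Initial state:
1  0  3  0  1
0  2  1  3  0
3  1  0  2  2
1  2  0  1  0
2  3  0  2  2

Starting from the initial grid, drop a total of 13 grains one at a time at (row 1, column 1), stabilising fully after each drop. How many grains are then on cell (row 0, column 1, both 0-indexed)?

1

0) 1  0  3  0  1
0  2  1  3  0
3  1  0  2  2
1  2  0  1  0
2  3  0  2  2
1) 1  0  3  0  1
0  3  1  3  0
3  1  0  2  2
1  2  0  1  0
2  3  0  2  2
2) 1  1  3  0  1
1  0  2  3  0
3  2  0  2  2
1  2  0  1  0
2  3  0  2  2
3) 1  1  3  0  1
1  1  2  3  0
3  2  0  2  2
1  2  0  1  0
2  3  0  2  2
4) 1  1  3  0  1
1  2  2  3  0
3  2  0  2  2
1  2  0  1  0
2  3  0  2  2
5) 1  1  3  0  1
1  3  2  3  0
3  2  0  2  2
1  2  0  1  0
2  3  0  2  2
6) 1  2  3  0  1
2  0  3  3  0
3  3  0  2  2
1  2  0  1  0
2  3  0  2  2
7) 1  2  3  0  1
2  1  3  3  0
3  3  0  2  2
1  2  0  1  0
2  3  0  2  2
8) 1  2  3  0  1
2  2  3  3  0
3  3  0  2  2
1  2  0  1  0
2  3  0  2  2
9) 1  2  3  0  1
2  3  3  3  0
3  3  0  2  2
1  2  0  1  0
2  3  0  2  2
10) 3  1  1  2  1
1  0  3  0  1
1  2  2  3  2
2  3  0  1  0
2  3  0  2  2
11) 3  1  1  2  1
1  1  3  0  1
1  2  2  3  2
2  3  0  1  0
2  3  0  2  2
12) 3  1  1  2  1
1  2  3  0  1
1  2  2  3  2
2  3  0  1  0
2  3  0  2  2
13) 3  1  1  2  1
1  3  3  0  1
1  2  2  3  2
2  3  0  1  0
2  3  0  2  2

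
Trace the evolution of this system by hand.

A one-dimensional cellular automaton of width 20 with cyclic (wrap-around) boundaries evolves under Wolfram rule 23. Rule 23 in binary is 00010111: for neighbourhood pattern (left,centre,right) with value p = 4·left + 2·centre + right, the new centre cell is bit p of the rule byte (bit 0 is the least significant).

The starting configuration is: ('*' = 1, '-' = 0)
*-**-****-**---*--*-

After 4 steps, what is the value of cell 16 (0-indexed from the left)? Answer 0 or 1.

gen 0: *-**-****-**---*--*-
gen 1: *-----------*******-
gen 2: ************--------
gen 3: ------------********
gen 4: ************--------

0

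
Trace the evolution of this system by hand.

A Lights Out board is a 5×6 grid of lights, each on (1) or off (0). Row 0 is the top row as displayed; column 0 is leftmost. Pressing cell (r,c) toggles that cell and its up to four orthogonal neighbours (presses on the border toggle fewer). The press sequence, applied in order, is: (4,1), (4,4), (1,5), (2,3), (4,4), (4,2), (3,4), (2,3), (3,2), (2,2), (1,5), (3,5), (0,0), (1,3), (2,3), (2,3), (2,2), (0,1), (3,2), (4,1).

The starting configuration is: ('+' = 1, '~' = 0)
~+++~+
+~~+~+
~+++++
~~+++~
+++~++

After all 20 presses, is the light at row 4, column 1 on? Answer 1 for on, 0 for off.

step 0: ~+++~+
+~~+~+
~+++++
~~+++~
+++~++
step 1: ~+++~+
+~~+~+
~+++++
~++++~
~~~~++
step 2: ~+++~+
+~~+~+
~+++++
~+++~~
~~~+~~
step 3: ~+++~~
+~~++~
~++++~
~+++~~
~~~+~~
step 4: ~+++~~
+~~~+~
~+~~~~
~++~~~
~~~+~~
step 5: ~+++~~
+~~~+~
~+~~~~
~++~+~
~~~~++
step 6: ~+++~~
+~~~+~
~+~~~~
~+~~+~
~+++++
step 7: ~+++~~
+~~~+~
~+~~+~
~+~+~+
~+++~+
step 8: ~+++~~
+~~++~
~+++~~
~+~~~+
~+++~+
step 9: ~+++~~
+~~++~
~+~+~~
~~++~+
~+~+~+
step 10: ~+++~~
+~+++~
~~+~~~
~~~+~+
~+~+~+
step 11: ~+++~+
+~++~+
~~+~~+
~~~+~+
~+~+~+
step 12: ~+++~+
+~++~+
~~+~~~
~~~++~
~+~+~~
step 13: +~++~+
~~++~+
~~+~~~
~~~++~
~+~+~~
step 14: +~+~~+
~~~~++
~~++~~
~~~++~
~+~+~~
step 15: +~+~~+
~~~+++
~~~~+~
~~~~+~
~+~+~~
step 16: +~+~~+
~~~~++
~~++~~
~~~++~
~+~+~~
step 17: +~+~~+
~~+~++
~+~~~~
~~+++~
~+~+~~
step 18: ~+~~~+
~++~++
~+~~~~
~~+++~
~+~+~~
step 19: ~+~~~+
~++~++
~++~~~
~+~~+~
~+++~~
step 20: ~+~~~+
~++~++
~++~~~
~~~~+~
+~~+~~

0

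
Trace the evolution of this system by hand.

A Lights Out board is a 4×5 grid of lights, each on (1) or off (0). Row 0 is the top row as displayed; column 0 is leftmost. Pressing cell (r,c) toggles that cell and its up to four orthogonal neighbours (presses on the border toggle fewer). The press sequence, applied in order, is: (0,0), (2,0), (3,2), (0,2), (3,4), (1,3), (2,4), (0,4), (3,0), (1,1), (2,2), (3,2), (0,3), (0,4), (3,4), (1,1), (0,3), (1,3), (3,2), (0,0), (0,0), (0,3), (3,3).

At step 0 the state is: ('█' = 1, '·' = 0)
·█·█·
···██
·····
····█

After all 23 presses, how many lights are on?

8

[0] ·█·█·
···██
·····
····█
[1] █··█·
█··██
·····
····█
[2] █··█·
···██
██···
█···█
[3] █··█·
···██
███··
█████
[4] ███··
··███
███··
█████
[5] ███··
··███
███·█
███··
[6] ████·
·····
█████
███··
[7] ████·
····█
███··
███·█
[8] ███·█
·····
███··
███·█
[9] ███·█
·····
·██··
··█·█
[10] █·█·█
███··
··█··
··█·█
[11] █·█·█
██···
·█·█·
····█
[12] █·█·█
██···
·███·
·████
[13] █··█·
██·█·
·███·
·████
[14] █···█
██·██
·███·
·████
[15] █···█
██·██
·████
·██··
[16] ██··█
··███
··███
·██··
[17] ████·
··█·█
··███
·██··
[18] ███··
···█·
··█·█
·██··
[19] ███··
···█·
····█
···█·
[20] ··█··
█··█·
····█
···█·
[21] ███··
···█·
····█
···█·
[22] ██·██
·····
····█
···█·
[23] ██·██
·····
···██
··█·█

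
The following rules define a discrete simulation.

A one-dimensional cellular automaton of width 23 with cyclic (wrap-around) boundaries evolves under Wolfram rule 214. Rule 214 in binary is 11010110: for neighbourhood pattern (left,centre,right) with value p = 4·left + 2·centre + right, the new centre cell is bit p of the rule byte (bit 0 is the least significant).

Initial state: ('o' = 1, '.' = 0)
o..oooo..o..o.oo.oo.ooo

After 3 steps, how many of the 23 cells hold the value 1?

20

step 0: o..oooo..o..o.oo.oo.ooo
step 1: ooo.ooooooooo..o..o..oo
step 2: ooo..oooooooooooooooo.o
step 3: ooooo.ooooooooooooooo..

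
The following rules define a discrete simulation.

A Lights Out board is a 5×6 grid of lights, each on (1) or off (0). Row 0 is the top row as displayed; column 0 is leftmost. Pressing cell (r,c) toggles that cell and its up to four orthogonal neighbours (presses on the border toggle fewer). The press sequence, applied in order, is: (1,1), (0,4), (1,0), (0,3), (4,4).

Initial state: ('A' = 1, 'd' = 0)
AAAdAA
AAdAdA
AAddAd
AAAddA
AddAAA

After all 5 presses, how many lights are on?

gen 0: AAAdAA
AAdAdA
AAddAd
AAAddA
AddAAA
gen 1: AdAdAA
ddAAdA
AdddAd
AAAddA
AddAAA
gen 2: AdAAdd
ddAAAA
AdddAd
AAAddA
AddAAA
gen 3: ddAAdd
AAAAAA
ddddAd
AAAddA
AddAAA
gen 4: ddddAd
AAAdAA
ddddAd
AAAddA
AddAAA
gen 5: ddddAd
AAAdAA
ddddAd
AAAdAA
Addddd

13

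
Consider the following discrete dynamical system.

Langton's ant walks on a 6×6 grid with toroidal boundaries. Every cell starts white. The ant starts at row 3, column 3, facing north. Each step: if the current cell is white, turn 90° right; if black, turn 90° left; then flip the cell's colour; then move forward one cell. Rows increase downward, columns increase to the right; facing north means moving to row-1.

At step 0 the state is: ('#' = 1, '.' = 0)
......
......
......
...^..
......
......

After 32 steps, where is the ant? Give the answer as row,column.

5,1

k=0  ......
......
......
...^..
......
......
k=1  ......
......
......
...#>.
......
......
k=2  ......
......
......
...##.
....v.
......
k=3  ......
......
......
...##.
...<#.
......
k=4  ......
......
......
...^#.
...##.
......
k=5  ......
......
......
..<.#.
...##.
......
k=6  ......
......
..^...
..#.#.
...##.
......
k=7  ......
......
..#>..
..#.#.
...##.
......
k=8  ......
......
..##..
..#v#.
...##.
......
k=9  ......
......
..##..
..<##.
...##.
......
k=10  ......
......
..##..
...##.
..v##.
......
k=11  ......
......
..##..
...##.
.<###.
......
k=12  ......
......
..##..
.^.##.
.####.
......
k=13  ......
......
..##..
.#>##.
.####.
......
k=14  ......
......
..##..
.####.
.#v##.
......
k=15  ......
......
..##..
.####.
.#.>#.
......
k=16  ......
......
..##..
.##^#.
.#..#.
......
k=17  ......
......
..##..
.#<.#.
.#..#.
......
k=18  ......
......
..##..
.#..#.
.#v.#.
......
k=19  ......
......
..##..
.#..#.
.<#.#.
......
k=20  ......
......
..##..
.#..#.
..#.#.
.v....
k=21  ......
......
..##..
.#..#.
..#.#.
<#....
k=22  ......
......
..##..
.#..#.
^.#.#.
##....
k=23  ......
......
..##..
.#..#.
#>#.#.
##....
k=24  ......
......
..##..
.#..#.
###.#.
#v....
k=25  ......
......
..##..
.#..#.
###.#.
#.>...
k=26  ..v...
......
..##..
.#..#.
###.#.
#.#...
k=27  .<#...
......
..##..
.#..#.
###.#.
#.#...
k=28  .##...
......
..##..
.#..#.
###.#.
#^#...
k=29  .##...
......
..##..
.#..#.
###.#.
##>...
k=30  .##...
......
..##..
.#..#.
##^.#.
##....
k=31  .##...
......
..##..
.#..#.
#<..#.
##....
k=32  .##...
......
..##..
.#..#.
#...#.
#v....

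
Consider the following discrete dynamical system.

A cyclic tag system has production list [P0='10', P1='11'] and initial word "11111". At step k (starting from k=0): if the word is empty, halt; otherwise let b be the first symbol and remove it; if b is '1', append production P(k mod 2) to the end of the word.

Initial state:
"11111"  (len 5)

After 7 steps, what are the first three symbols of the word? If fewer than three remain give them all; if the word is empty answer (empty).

111

k=0  "11111"  (len 5)
k=1  "111110"  (len 6)
k=2  "1111011"  (len 7)
k=3  "11101110"  (len 8)
k=4  "110111011"  (len 9)
k=5  "1011101110"  (len 10)
k=6  "01110111011"  (len 11)
k=7  "1110111011"  (len 10)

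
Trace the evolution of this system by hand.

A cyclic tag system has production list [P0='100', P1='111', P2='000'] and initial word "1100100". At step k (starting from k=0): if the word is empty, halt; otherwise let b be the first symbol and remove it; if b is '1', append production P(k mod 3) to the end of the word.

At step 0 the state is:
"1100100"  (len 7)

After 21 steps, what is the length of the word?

31

k=0  "1100100"  (len 7)
k=1  "100100100"  (len 9)
k=2  "00100100111"  (len 11)
k=3  "0100100111"  (len 10)
k=4  "100100111"  (len 9)
k=5  "00100111111"  (len 11)
k=6  "0100111111"  (len 10)
k=7  "100111111"  (len 9)
k=8  "00111111111"  (len 11)
k=9  "0111111111"  (len 10)
k=10  "111111111"  (len 9)
k=11  "11111111111"  (len 11)
k=12  "1111111111000"  (len 13)
k=13  "111111111000100"  (len 15)
k=14  "11111111000100111"  (len 17)
k=15  "1111111000100111000"  (len 19)
k=16  "111111000100111000100"  (len 21)
k=17  "11111000100111000100111"  (len 23)
k=18  "1111000100111000100111000"  (len 25)
k=19  "111000100111000100111000100"  (len 27)
k=20  "11000100111000100111000100111"  (len 29)
k=21  "1000100111000100111000100111000"  (len 31)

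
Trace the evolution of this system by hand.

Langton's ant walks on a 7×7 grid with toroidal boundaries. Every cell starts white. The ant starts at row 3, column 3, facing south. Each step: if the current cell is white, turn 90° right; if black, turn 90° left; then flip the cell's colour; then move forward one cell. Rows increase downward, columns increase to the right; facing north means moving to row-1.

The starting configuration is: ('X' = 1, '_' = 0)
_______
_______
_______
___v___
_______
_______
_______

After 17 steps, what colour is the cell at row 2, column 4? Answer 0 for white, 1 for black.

0

k=0  _______
_______
_______
___v___
_______
_______
_______
k=1  _______
_______
_______
__<X___
_______
_______
_______
k=2  _______
_______
__^____
__XX___
_______
_______
_______
k=3  _______
_______
__X>___
__XX___
_______
_______
_______
k=4  _______
_______
__XX___
__Xv___
_______
_______
_______
k=5  _______
_______
__XX___
__X_>__
_______
_______
_______
k=6  _______
_______
__XX___
__X_X__
____v__
_______
_______
k=7  _______
_______
__XX___
__X_X__
___<X__
_______
_______
k=8  _______
_______
__XX___
__X^X__
___XX__
_______
_______
k=9  _______
_______
__XX___
__XX>__
___XX__
_______
_______
k=10  _______
_______
__XX^__
__XX___
___XX__
_______
_______
k=11  _______
_______
__XXX>_
__XX___
___XX__
_______
_______
k=12  _______
_______
__XXXX_
__XX_v_
___XX__
_______
_______
k=13  _______
_______
__XXXX_
__XX<X_
___XX__
_______
_______
k=14  _______
_______
__XX^X_
__XXXX_
___XX__
_______
_______
k=15  _______
_______
__X<_X_
__XXXX_
___XX__
_______
_______
k=16  _______
_______
__X__X_
__XvXX_
___XX__
_______
_______
k=17  _______
_______
__X__X_
__X_>X_
___XX__
_______
_______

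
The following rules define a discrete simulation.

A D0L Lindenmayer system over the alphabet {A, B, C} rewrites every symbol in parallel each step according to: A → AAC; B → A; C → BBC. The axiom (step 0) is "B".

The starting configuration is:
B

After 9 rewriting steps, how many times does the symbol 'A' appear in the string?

gen 0: B
gen 1: A
gen 2: AAC
gen 3: AACAACBBC
gen 4: AACAACBBCAACAACBBCAABBC
gen 5: AACAACBBCAACAACBBCAABBCAACAACBBCAACAACBBCAABBCAACAACAABBC
gen 6: AACAACBBCAACAACBBCAABBCAACAACBBCAACAACBBCAABBCAACAACAABBCA…CBBCAACAACBBCAABBCAACAACAABBCAACAACBBCAACAACBBCAACAACAABBC  (len 143)
gen 7: AACAACBBCAACAACBBCAABBCAACAACBBCAACAACBBCAABBCAACAACAABBCA…CAABBCAACAACBBCAACAACBBCAABBCAACAACBBCAACAACBBCAACAACAABBC  (len 361)
gen 8: AACAACBBCAACAACBBCAABBCAACAACBBCAACAACBBCAABBCAACAACAABBCA…CAABBCAACAACBBCAACAACBBCAABBCAACAACBBCAACAACBBCAACAACAABBC  (len 911)
gen 9: AACAACBBCAACAACBBCAABBCAACAACBBCAACAACBBCAABBCAACAACAABBCA…CAABBCAACAACBBCAACAACBBCAABBCAACAACBBCAACAACBBCAACAACAABBC  (len 2297)

1054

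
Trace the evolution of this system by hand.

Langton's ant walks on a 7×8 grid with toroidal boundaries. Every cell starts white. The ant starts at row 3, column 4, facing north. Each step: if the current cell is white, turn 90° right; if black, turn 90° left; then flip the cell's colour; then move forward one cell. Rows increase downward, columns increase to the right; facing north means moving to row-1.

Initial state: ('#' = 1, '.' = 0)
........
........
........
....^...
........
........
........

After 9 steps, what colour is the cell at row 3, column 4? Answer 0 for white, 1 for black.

1

gen 0: ........
........
........
....^...
........
........
........
gen 1: ........
........
........
....#>..
........
........
........
gen 2: ........
........
........
....##..
.....v..
........
........
gen 3: ........
........
........
....##..
....<#..
........
........
gen 4: ........
........
........
....^#..
....##..
........
........
gen 5: ........
........
........
...<.#..
....##..
........
........
gen 6: ........
........
...^....
...#.#..
....##..
........
........
gen 7: ........
........
...#>...
...#.#..
....##..
........
........
gen 8: ........
........
...##...
...#v#..
....##..
........
........
gen 9: ........
........
...##...
...<##..
....##..
........
........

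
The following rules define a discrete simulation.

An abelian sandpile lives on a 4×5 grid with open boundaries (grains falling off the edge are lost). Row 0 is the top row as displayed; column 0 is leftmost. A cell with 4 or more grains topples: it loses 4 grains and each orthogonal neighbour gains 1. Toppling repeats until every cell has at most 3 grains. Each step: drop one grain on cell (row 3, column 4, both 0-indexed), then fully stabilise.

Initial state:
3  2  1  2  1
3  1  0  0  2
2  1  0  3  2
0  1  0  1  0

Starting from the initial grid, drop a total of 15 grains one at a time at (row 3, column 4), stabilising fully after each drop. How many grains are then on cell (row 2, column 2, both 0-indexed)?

[0] 3  2  1  2  1
3  1  0  0  2
2  1  0  3  2
0  1  0  1  0
[1] 3  2  1  2  1
3  1  0  0  2
2  1  0  3  2
0  1  0  1  1
[2] 3  2  1  2  1
3  1  0  0  2
2  1  0  3  2
0  1  0  1  2
[3] 3  2  1  2  1
3  1  0  0  2
2  1  0  3  2
0  1  0  1  3
[4] 3  2  1  2  1
3  1  0  0  2
2  1  0  3  3
0  1  0  2  0
[5] 3  2  1  2  1
3  1  0  0  2
2  1  0  3  3
0  1  0  2  1
[6] 3  2  1  2  1
3  1  0  0  2
2  1  0  3  3
0  1  0  2  2
[7] 3  2  1  2  1
3  1  0  0  2
2  1  0  3  3
0  1  0  2  3
[8] 3  2  1  2  1
3  1  0  1  3
2  1  1  1  1
0  1  1  0  2
[9] 3  2  1  2  1
3  1  0  1  3
2  1  1  1  1
0  1  1  0  3
[10] 3  2  1  2  1
3  1  0  1  3
2  1  1  1  2
0  1  1  1  0
[11] 3  2  1  2  1
3  1  0  1  3
2  1  1  1  2
0  1  1  1  1
[12] 3  2  1  2  1
3  1  0  1  3
2  1  1  1  2
0  1  1  1  2
[13] 3  2  1  2  1
3  1  0  1  3
2  1  1  1  2
0  1  1  1  3
[14] 3  2  1  2  1
3  1  0  1  3
2  1  1  1  3
0  1  1  2  0
[15] 3  2  1  2  1
3  1  0  1  3
2  1  1  1  3
0  1  1  2  1

1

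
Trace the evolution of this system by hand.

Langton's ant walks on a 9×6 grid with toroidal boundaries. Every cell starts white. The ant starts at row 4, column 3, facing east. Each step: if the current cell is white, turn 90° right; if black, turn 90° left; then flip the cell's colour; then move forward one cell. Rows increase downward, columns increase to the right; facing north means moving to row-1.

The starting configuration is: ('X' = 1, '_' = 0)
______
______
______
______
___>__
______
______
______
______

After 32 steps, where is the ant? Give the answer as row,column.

step 0: ______
______
______
______
___>__
______
______
______
______
step 1: ______
______
______
______
___X__
___v__
______
______
______
step 2: ______
______
______
______
___X__
__<X__
______
______
______
step 3: ______
______
______
______
__^X__
__XX__
______
______
______
step 4: ______
______
______
______
__X>__
__XX__
______
______
______
step 5: ______
______
______
___^__
__X___
__XX__
______
______
______
step 6: ______
______
______
___X>_
__X___
__XX__
______
______
______
step 7: ______
______
______
___XX_
__X_v_
__XX__
______
______
______
step 8: ______
______
______
___XX_
__X<X_
__XX__
______
______
______
step 9: ______
______
______
___^X_
__XXX_
__XX__
______
______
______
step 10: ______
______
______
__<_X_
__XXX_
__XX__
______
______
______
step 11: ______
______
__^___
__X_X_
__XXX_
__XX__
______
______
______
step 12: ______
______
__X>__
__X_X_
__XXX_
__XX__
______
______
______
step 13: ______
______
__XX__
__XvX_
__XXX_
__XX__
______
______
______
step 14: ______
______
__XX__
__<XX_
__XXX_
__XX__
______
______
______
step 15: ______
______
__XX__
___XX_
__vXX_
__XX__
______
______
______
step 16: ______
______
__XX__
___XX_
___>X_
__XX__
______
______
______
step 17: ______
______
__XX__
___^X_
____X_
__XX__
______
______
______
step 18: ______
______
__XX__
__<_X_
____X_
__XX__
______
______
______
step 19: ______
______
__^X__
__X_X_
____X_
__XX__
______
______
______
step 20: ______
______
_<_X__
__X_X_
____X_
__XX__
______
______
______
step 21: ______
_^____
_X_X__
__X_X_
____X_
__XX__
______
______
______
step 22: ______
_X>___
_X_X__
__X_X_
____X_
__XX__
______
______
______
step 23: ______
_XX___
_XvX__
__X_X_
____X_
__XX__
______
______
______
step 24: ______
_XX___
_<XX__
__X_X_
____X_
__XX__
______
______
______
step 25: ______
_XX___
__XX__
_vX_X_
____X_
__XX__
______
______
______
step 26: ______
_XX___
__XX__
<XX_X_
____X_
__XX__
______
______
______
step 27: ______
_XX___
^_XX__
XXX_X_
____X_
__XX__
______
______
______
step 28: ______
_XX___
X>XX__
XXX_X_
____X_
__XX__
______
______
______
step 29: ______
_XX___
XXXX__
XvX_X_
____X_
__XX__
______
______
______
step 30: ______
_XX___
XXXX__
X_>_X_
____X_
__XX__
______
______
______
step 31: ______
_XX___
XX^X__
X___X_
____X_
__XX__
______
______
______
step 32: ______
_XX___
X<_X__
X___X_
____X_
__XX__
______
______
______

2,1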